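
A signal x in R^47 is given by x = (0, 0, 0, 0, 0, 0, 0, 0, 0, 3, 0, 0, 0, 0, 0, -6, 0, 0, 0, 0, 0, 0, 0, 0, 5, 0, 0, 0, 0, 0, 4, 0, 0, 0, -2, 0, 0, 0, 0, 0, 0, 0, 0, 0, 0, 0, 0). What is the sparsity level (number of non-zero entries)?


Non-zero positions: [9, 15, 24, 30, 34].
Sparsity = 5.

5


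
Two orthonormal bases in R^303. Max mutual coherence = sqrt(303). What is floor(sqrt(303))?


17^2 = 289 <= 303 < 324 = 18^2, so 17 <= sqrt(303) < 18.
floor(sqrt(303)) = 17.

17


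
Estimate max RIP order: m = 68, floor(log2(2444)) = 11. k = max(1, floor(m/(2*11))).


floor(log2(2444)) = 11.
2*11 = 22.
m/(2*floor(log2(n))) = 68/22 ≈ 3.0909.
floor = 3.
k = max(1, 3) = 3.

3


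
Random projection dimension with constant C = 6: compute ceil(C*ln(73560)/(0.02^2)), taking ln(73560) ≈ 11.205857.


ln(73560) ≈ 11.205857.
eps^2 = 0.02^2 = 0.0004.
C*ln(N)/eps^2 ≈ 6*11.205857/0.0004 ≈ 168087.855.
m = ceil(168087.855) = 168088.

168088


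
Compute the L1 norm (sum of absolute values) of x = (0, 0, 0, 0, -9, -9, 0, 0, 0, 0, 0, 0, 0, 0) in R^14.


Non-zero entries: [(4, -9), (5, -9)]
Absolute values: [9, 9]
||x||_1 = sum = 18.

18


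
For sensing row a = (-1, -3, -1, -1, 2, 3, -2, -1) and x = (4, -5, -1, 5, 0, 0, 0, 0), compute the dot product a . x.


Non-zero terms: ['-1*4', '-3*-5', '-1*-1', '-1*5']
Products: [-4, 15, 1, -5]
y = sum = 7.

7


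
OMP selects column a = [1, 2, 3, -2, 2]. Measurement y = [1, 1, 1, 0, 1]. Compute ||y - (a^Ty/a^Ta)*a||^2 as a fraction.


a^T a = 22.
a^T y = 8.
coeff = 8/22 = 4/11.
||r||^2 = 12/11.

12/11


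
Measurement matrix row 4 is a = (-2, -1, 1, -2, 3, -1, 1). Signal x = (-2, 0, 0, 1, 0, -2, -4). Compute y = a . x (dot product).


Non-zero terms: ['-2*-2', '-2*1', '-1*-2', '1*-4']
Products: [4, -2, 2, -4]
y = sum = 0.

0


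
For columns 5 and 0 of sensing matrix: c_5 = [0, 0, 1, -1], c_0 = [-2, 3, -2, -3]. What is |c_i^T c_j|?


Inner product: 0*-2 + 0*3 + 1*-2 + -1*-3
Products: [0, 0, -2, 3]
Sum = 1.
|dot| = 1.

1


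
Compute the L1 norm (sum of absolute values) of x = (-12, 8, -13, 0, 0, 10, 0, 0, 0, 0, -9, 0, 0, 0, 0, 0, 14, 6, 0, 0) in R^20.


Non-zero entries: [(0, -12), (1, 8), (2, -13), (5, 10), (10, -9), (16, 14), (17, 6)]
Absolute values: [12, 8, 13, 10, 9, 14, 6]
||x||_1 = sum = 72.

72


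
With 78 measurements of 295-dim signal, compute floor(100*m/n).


100*m/n = 100*78/295 ≈ 26.4407.
floor = 26.

26


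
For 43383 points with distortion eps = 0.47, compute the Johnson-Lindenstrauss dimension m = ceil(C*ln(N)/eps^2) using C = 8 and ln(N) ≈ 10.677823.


ln(43383) ≈ 10.677823.
eps^2 = 0.47^2 = 0.2209.
C*ln(N)/eps^2 ≈ 8*10.677823/0.2209 ≈ 386.7025.
m = ceil(386.7025) = 387.

387


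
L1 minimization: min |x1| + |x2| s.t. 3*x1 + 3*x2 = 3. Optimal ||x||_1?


Axis intercepts:
  x1 = 1, x2 = 0: L1 = 1
  x1 = 0, x2 = 1: L1 = 1
x* = (1, 0)
||x*||_1 = 1.

1


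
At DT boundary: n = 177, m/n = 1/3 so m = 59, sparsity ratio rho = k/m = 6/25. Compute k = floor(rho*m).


m = 1/3*177 = 59.
rho = 6/25.
rho*m = 6/25*59 = 14.16.
k = floor(14.16) = 14.

14


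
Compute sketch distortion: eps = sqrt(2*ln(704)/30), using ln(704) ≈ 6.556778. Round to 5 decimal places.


ln(704) ≈ 6.556778.
2*ln(N)/m ≈ 2*6.556778/30 ≈ 0.43711853.
eps = sqrt(0.43711853) ≈ 0.6611494 ≈ 0.66115.

0.66115


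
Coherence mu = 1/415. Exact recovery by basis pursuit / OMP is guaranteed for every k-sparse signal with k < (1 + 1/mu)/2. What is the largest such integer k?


1/mu = 415.
1 + 1/mu = 416.
(1 + 1/mu)/2 = 208 is an integer and the inequality is strict, so k_max = 208 - 1 = 207.

207


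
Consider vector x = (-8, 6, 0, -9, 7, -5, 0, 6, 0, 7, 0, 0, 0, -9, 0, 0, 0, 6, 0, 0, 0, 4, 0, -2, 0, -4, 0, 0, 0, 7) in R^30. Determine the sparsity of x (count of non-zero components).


Non-zero positions: [0, 1, 3, 4, 5, 7, 9, 13, 17, 21, 23, 25, 29].
Sparsity = 13.

13


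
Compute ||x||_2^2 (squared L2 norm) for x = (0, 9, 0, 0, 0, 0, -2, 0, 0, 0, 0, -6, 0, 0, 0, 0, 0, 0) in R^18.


Non-zero entries: [(1, 9), (6, -2), (11, -6)]
Squares: [81, 4, 36]
||x||_2^2 = sum = 121.

121


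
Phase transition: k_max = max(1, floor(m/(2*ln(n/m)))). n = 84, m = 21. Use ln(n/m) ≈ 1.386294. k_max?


n/m = 84/21 = 4.
ln(n/m) ≈ 1.386294.
2*ln(n/m) ≈ 2.772588.
m/(2*ln(n/m)) ≈ 21/2.772588 ≈ 7.5742.
floor = 7.
k_max = max(1, 7) = 7.

7


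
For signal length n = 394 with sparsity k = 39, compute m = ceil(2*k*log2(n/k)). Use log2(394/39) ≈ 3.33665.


log2(n/k) = log2(394/39) ≈ 3.33665.
2*k*log2(n/k) ≈ 2*39*3.33665 = 260.2587.
m = ceil(260.2587) = 261.

261


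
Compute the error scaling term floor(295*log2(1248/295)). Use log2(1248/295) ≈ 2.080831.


log2(n/k) = log2(1248/295) ≈ 2.080831.
k*log2(n/k) ≈ 295*2.080831 = 613.845145.
floor(613.845145) = 613.

613


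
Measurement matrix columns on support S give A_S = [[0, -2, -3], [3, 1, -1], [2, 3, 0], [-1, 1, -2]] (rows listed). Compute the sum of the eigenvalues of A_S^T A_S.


Sum of eigenvalues of A_S^T A_S = trace(A_S^T A_S) = sum of squared column norms of A_S.
A_S^T A_S diagonal: [14, 15, 14].
trace = 14 + 15 + 14 = 43.

43


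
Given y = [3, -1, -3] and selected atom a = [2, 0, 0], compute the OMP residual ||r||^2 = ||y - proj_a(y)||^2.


a^T a = 4.
a^T y = 6.
coeff = 6/4 = 3/2.
||r||^2 = 10.

10


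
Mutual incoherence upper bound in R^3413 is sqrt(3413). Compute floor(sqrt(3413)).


58^2 = 3364 <= 3413 < 3481 = 59^2, so 58 <= sqrt(3413) < 59.
floor(sqrt(3413)) = 58.

58


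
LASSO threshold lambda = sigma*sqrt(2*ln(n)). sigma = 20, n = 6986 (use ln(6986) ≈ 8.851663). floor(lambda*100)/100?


ln(6986) ≈ 8.851663.
2*ln(n) ≈ 17.703326.
sqrt(2*ln(n)) ≈ sqrt(17.703326) ≈ 4.207532.
lambda ≈ 20*4.207532 = 84.15064.
floor(lambda*100)/100 = 84.15.

84.15


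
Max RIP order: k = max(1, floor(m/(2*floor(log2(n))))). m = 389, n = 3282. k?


floor(log2(3282)) = 11.
2*11 = 22.
m/(2*floor(log2(n))) = 389/22 ≈ 17.6818.
floor = 17.
k = max(1, 17) = 17.

17


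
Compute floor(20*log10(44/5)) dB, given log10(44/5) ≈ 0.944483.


||x||/||e|| = 44/5.
log10(44/5) ≈ 0.944483.
20*log10(||x||/||e||) ≈ 20*0.944483 = 18.88966.
floor(18.88966) = 18.

18


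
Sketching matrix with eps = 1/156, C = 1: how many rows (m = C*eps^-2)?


1/eps = 156.
(1/eps)^2 = 24336.
m = 1*24336 = 24336.

24336


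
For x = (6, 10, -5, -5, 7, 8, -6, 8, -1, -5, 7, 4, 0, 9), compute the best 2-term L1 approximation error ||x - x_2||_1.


Sorted |x_i| descending: [10, 9, 8, 8, 7, 7, 6, 6, 5, 5, 5, 4, 1, 0]
Keep top 2: [10, 9]
Tail entries: [8, 8, 7, 7, 6, 6, 5, 5, 5, 4, 1, 0]
L1 error = sum of tail = 62.

62


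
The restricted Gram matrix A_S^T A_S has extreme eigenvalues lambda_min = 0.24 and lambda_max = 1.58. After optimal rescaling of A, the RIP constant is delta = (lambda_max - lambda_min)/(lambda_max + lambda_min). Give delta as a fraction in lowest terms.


lambda_max - lambda_min = 1.58 - 0.24 = 1.34.
lambda_max + lambda_min = 1.58 + 0.24 = 1.82.
delta = 1.34/1.82 = 134/182 = 67/91.

67/91


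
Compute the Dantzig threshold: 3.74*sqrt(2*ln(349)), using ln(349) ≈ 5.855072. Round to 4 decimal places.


ln(349) ≈ 5.855072.
2*ln(n) ≈ 11.710144.
sqrt(2*ln(n)) ≈ sqrt(11.710144) ≈ 3.422009.
threshold ≈ 3.74*3.422009 = 12.79831366 ≈ 12.7983.

12.7983


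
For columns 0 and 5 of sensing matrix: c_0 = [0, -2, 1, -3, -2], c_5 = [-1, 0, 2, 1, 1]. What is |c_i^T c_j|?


Inner product: 0*-1 + -2*0 + 1*2 + -3*1 + -2*1
Products: [0, 0, 2, -3, -2]
Sum = -3.
|dot| = 3.

3


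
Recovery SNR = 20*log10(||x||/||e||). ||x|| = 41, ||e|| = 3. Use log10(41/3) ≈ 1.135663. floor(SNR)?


||x||/||e|| = 41/3.
log10(41/3) ≈ 1.135663.
20*log10(||x||/||e||) ≈ 20*1.135663 = 22.71326.
floor(22.71326) = 22.

22


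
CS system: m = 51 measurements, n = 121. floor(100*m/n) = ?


100*m/n = 100*51/121 ≈ 42.1488.
floor = 42.

42


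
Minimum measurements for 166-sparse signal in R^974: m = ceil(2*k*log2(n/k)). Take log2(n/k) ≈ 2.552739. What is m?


log2(n/k) = log2(974/166) ≈ 2.552739.
2*k*log2(n/k) ≈ 2*166*2.552739 = 847.509348.
m = ceil(847.509348) = 848.

848


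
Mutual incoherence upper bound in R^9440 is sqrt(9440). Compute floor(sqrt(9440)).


97^2 = 9409 <= 9440 < 9604 = 98^2, so 97 <= sqrt(9440) < 98.
floor(sqrt(9440)) = 97.

97


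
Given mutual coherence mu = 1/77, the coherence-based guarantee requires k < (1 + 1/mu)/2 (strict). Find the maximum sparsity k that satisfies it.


1/mu = 77.
1 + 1/mu = 78.
(1 + 1/mu)/2 = 39 is an integer and the inequality is strict, so k_max = 39 - 1 = 38.

38


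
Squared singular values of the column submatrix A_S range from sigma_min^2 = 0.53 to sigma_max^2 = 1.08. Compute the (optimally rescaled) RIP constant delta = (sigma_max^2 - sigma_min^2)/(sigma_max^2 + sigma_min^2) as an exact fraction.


lambda_max - lambda_min = 1.08 - 0.53 = 0.55.
lambda_max + lambda_min = 1.08 + 0.53 = 1.61.
delta = 0.55/1.61 = 55/161.

55/161


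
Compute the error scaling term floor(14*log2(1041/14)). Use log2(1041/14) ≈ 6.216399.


log2(n/k) = log2(1041/14) ≈ 6.216399.
k*log2(n/k) ≈ 14*6.216399 = 87.029586.
floor(87.029586) = 87.

87


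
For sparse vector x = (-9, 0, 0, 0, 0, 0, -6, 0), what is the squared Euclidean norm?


Non-zero entries: [(0, -9), (6, -6)]
Squares: [81, 36]
||x||_2^2 = sum = 117.

117


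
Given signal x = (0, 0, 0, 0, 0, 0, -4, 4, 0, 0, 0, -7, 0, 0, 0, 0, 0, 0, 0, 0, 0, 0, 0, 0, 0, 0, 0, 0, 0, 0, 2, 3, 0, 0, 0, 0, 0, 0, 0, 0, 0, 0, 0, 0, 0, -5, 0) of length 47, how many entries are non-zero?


Non-zero positions: [6, 7, 11, 30, 31, 45].
Sparsity = 6.

6


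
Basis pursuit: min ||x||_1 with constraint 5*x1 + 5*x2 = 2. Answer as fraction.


Axis intercepts:
  x1 = 2/5, x2 = 0: L1 = 2/5
  x1 = 0, x2 = 2/5: L1 = 2/5
x* = (2/5, 0)
||x*||_1 = 2/5.

2/5


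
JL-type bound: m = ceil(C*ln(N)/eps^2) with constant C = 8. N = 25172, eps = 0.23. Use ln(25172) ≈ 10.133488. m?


ln(25172) ≈ 10.133488.
eps^2 = 0.23^2 = 0.0529.
C*ln(N)/eps^2 ≈ 8*10.133488/0.0529 ≈ 1532.4746.
m = ceil(1532.4746) = 1533.

1533


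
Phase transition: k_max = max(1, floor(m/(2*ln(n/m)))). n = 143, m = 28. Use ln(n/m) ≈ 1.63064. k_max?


n/m = 143/28.
ln(n/m) ≈ 1.63064.
2*ln(n/m) ≈ 3.26128.
m/(2*ln(n/m)) ≈ 28/3.26128 ≈ 8.5856.
floor = 8.
k_max = max(1, 8) = 8.

8


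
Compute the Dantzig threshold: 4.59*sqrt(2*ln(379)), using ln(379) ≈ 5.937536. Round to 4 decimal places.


ln(379) ≈ 5.937536.
2*ln(n) ≈ 11.875072.
sqrt(2*ln(n)) ≈ sqrt(11.875072) ≈ 3.446023.
threshold ≈ 4.59*3.446023 = 15.81724557 ≈ 15.8172.

15.8172


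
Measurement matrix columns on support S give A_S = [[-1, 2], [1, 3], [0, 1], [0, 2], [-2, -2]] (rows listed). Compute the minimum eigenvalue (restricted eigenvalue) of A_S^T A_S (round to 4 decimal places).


A_S^T A_S = [[6, 5], [5, 22]].
trace = 28.
det = 107.
disc = trace^2 - 4*det = 784 - 4*107 = 356.
sqrt(356) ≈ 18.867962.
lam_min = (28 - sqrt(356))/2 ≈ (28 - 18.867962)/2 = 4.566019 ≈ 4.5660.

4.5660


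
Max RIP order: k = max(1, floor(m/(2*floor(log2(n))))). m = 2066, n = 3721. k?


floor(log2(3721)) = 11.
2*11 = 22.
m/(2*floor(log2(n))) = 2066/22 ≈ 93.9091.
floor = 93.
k = max(1, 93) = 93.

93


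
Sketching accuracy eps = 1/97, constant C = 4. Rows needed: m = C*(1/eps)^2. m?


1/eps = 97.
(1/eps)^2 = 9409.
m = 4*9409 = 37636.

37636


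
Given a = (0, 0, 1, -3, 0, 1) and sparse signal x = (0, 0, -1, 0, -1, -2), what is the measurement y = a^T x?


Non-zero terms: ['1*-1', '0*-1', '1*-2']
Products: [-1, 0, -2]
y = sum = -3.

-3


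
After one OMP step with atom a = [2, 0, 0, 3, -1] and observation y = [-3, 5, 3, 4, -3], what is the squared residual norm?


a^T a = 14.
a^T y = 9.
coeff = 9/14 = 9/14.
||r||^2 = 871/14.

871/14


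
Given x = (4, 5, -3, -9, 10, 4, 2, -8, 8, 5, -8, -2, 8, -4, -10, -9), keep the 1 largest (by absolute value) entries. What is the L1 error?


Sorted |x_i| descending: [10, 10, 9, 9, 8, 8, 8, 8, 5, 5, 4, 4, 4, 3, 2, 2]
Keep top 1: [10]
Tail entries: [10, 9, 9, 8, 8, 8, 8, 5, 5, 4, 4, 4, 3, 2, 2]
L1 error = sum of tail = 89.

89


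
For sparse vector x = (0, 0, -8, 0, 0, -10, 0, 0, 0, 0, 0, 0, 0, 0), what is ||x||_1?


Non-zero entries: [(2, -8), (5, -10)]
Absolute values: [8, 10]
||x||_1 = sum = 18.

18


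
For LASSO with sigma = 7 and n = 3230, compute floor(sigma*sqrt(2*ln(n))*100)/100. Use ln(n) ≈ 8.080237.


ln(3230) ≈ 8.080237.
2*ln(n) ≈ 16.160474.
sqrt(2*ln(n)) ≈ sqrt(16.160474) ≈ 4.020009.
lambda ≈ 7*4.020009 = 28.140063.
floor(lambda*100)/100 = 28.14.

28.14


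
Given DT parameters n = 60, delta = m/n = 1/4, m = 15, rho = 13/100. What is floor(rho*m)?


m = 1/4*60 = 15.
rho = 13/100.
rho*m = 13/100*15 = 1.95.
k = floor(1.95) = 1.

1


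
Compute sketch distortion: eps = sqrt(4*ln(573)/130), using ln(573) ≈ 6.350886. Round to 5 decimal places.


ln(573) ≈ 6.350886.
4*ln(N)/m ≈ 4*6.350886/130 ≈ 0.19541188.
eps = sqrt(0.19541188) ≈ 0.4420542 ≈ 0.44205.

0.44205


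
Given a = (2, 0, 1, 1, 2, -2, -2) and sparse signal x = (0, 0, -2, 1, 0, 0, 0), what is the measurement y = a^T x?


Non-zero terms: ['1*-2', '1*1']
Products: [-2, 1]
y = sum = -1.

-1


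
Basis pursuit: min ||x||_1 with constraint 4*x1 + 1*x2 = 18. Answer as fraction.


Axis intercepts:
  x1 = 9/2, x2 = 0: L1 = 9/2
  x1 = 0, x2 = 18: L1 = 18
x* = (9/2, 0)
||x*||_1 = 9/2.

9/2


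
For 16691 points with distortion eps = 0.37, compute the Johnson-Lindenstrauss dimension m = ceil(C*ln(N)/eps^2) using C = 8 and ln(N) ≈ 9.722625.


ln(16691) ≈ 9.722625.
eps^2 = 0.37^2 = 0.1369.
C*ln(N)/eps^2 ≈ 8*9.722625/0.1369 ≈ 568.1592.
m = ceil(568.1592) = 569.

569


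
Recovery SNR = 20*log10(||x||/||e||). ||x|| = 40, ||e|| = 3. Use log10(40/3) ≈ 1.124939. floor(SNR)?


||x||/||e|| = 40/3.
log10(40/3) ≈ 1.124939.
20*log10(||x||/||e||) ≈ 20*1.124939 = 22.49878.
floor(22.49878) = 22.

22


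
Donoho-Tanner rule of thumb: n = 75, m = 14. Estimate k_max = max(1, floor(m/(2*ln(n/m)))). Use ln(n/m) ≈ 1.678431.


n/m = 75/14.
ln(n/m) ≈ 1.678431.
2*ln(n/m) ≈ 3.356862.
m/(2*ln(n/m)) ≈ 14/3.356862 ≈ 4.1706.
floor = 4.
k_max = max(1, 4) = 4.

4


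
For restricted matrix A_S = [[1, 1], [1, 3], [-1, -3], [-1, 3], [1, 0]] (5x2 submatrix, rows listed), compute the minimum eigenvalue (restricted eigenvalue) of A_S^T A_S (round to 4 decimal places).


A_S^T A_S = [[5, 4], [4, 28]].
trace = 33.
det = 124.
disc = trace^2 - 4*det = 1089 - 4*124 = 593.
sqrt(593) ≈ 24.351591.
lam_min = (33 - sqrt(593))/2 ≈ (33 - 24.351591)/2 = 4.3242045 ≈ 4.3242.

4.3242


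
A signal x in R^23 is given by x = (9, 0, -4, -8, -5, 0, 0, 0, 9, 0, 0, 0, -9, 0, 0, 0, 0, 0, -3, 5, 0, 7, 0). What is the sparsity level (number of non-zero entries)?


Non-zero positions: [0, 2, 3, 4, 8, 12, 18, 19, 21].
Sparsity = 9.

9


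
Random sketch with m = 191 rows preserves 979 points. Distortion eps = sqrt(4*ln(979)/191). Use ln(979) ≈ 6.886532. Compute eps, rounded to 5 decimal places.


ln(979) ≈ 6.886532.
4*ln(N)/m ≈ 4*6.886532/191 ≈ 0.14422057.
eps = sqrt(0.14422057) ≈ 0.3797638 ≈ 0.37976.

0.37976


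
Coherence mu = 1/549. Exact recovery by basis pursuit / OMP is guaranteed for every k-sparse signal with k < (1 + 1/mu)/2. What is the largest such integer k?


1/mu = 549.
1 + 1/mu = 550.
(1 + 1/mu)/2 = 275 is an integer and the inequality is strict, so k_max = 275 - 1 = 274.

274


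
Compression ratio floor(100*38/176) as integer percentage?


100*m/n = 100*38/176 ≈ 21.5909.
floor = 21.

21


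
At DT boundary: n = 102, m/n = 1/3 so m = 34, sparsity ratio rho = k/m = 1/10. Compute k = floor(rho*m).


m = 1/3*102 = 34.
rho = 1/10.
rho*m = 1/10*34 = 3.4.
k = floor(3.4) = 3.

3


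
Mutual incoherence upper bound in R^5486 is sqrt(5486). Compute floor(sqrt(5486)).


74^2 = 5476 <= 5486 < 5625 = 75^2, so 74 <= sqrt(5486) < 75.
floor(sqrt(5486)) = 74.

74


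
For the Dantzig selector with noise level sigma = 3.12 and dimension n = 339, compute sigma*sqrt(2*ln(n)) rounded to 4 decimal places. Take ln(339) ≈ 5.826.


ln(339) ≈ 5.826.
2*ln(n) ≈ 11.652.
sqrt(2*ln(n)) ≈ sqrt(11.652) ≈ 3.413503.
threshold ≈ 3.12*3.413503 = 10.65012936 ≈ 10.6501.

10.6501


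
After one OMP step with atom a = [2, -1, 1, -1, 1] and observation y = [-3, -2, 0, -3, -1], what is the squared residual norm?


a^T a = 8.
a^T y = -2.
coeff = -2/8 = -1/4.
||r||^2 = 45/2.

45/2


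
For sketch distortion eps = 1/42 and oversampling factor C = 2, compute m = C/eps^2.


1/eps = 42.
(1/eps)^2 = 1764.
m = 2*1764 = 3528.

3528


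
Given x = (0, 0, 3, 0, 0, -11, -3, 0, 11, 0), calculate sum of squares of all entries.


Non-zero entries: [(2, 3), (5, -11), (6, -3), (8, 11)]
Squares: [9, 121, 9, 121]
||x||_2^2 = sum = 260.

260


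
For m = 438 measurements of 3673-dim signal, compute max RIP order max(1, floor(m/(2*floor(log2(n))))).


floor(log2(3673)) = 11.
2*11 = 22.
m/(2*floor(log2(n))) = 438/22 ≈ 19.9091.
floor = 19.
k = max(1, 19) = 19.

19


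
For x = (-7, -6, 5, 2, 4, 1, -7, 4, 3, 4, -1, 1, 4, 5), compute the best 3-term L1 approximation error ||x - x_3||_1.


Sorted |x_i| descending: [7, 7, 6, 5, 5, 4, 4, 4, 4, 3, 2, 1, 1, 1]
Keep top 3: [7, 7, 6]
Tail entries: [5, 5, 4, 4, 4, 4, 3, 2, 1, 1, 1]
L1 error = sum of tail = 34.

34


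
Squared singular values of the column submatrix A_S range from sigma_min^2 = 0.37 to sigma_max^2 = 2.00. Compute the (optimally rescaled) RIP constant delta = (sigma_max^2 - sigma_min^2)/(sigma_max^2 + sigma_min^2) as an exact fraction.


lambda_max - lambda_min = 2.00 - 0.37 = 1.63.
lambda_max + lambda_min = 2.00 + 0.37 = 2.37.
delta = 1.63/2.37 = 163/237.

163/237


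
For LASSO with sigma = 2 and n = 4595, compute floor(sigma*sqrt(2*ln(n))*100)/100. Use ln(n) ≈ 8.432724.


ln(4595) ≈ 8.432724.
2*ln(n) ≈ 16.865448.
sqrt(2*ln(n)) ≈ sqrt(16.865448) ≈ 4.106756.
lambda ≈ 2*4.106756 = 8.213512.
floor(lambda*100)/100 = 8.21.

8.21


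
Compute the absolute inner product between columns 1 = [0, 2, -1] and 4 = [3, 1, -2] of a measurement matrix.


Inner product: 0*3 + 2*1 + -1*-2
Products: [0, 2, 2]
Sum = 4.
|dot| = 4.

4


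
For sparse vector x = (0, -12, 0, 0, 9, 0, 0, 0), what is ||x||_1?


Non-zero entries: [(1, -12), (4, 9)]
Absolute values: [12, 9]
||x||_1 = sum = 21.

21


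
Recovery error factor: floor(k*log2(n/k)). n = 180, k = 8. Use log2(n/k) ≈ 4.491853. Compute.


log2(n/k) = log2(180/8) ≈ 4.491853.
k*log2(n/k) ≈ 8*4.491853 = 35.934824.
floor(35.934824) = 35.

35


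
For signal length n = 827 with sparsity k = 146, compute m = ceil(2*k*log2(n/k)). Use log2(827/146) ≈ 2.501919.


log2(n/k) = log2(827/146) ≈ 2.501919.
2*k*log2(n/k) ≈ 2*146*2.501919 = 730.560348.
m = ceil(730.560348) = 731.

731


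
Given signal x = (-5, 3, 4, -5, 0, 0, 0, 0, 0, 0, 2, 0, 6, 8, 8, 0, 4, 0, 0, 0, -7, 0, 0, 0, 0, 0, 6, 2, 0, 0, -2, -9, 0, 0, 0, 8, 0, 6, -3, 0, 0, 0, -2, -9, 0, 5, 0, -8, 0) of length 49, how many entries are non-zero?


Non-zero positions: [0, 1, 2, 3, 10, 12, 13, 14, 16, 20, 26, 27, 30, 31, 35, 37, 38, 42, 43, 45, 47].
Sparsity = 21.

21


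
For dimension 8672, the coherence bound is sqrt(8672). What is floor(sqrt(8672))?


93^2 = 8649 <= 8672 < 8836 = 94^2, so 93 <= sqrt(8672) < 94.
floor(sqrt(8672)) = 93.

93


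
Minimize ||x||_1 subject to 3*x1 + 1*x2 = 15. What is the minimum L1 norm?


Axis intercepts:
  x1 = 5, x2 = 0: L1 = 5
  x1 = 0, x2 = 15: L1 = 15
x* = (5, 0)
||x*||_1 = 5.

5


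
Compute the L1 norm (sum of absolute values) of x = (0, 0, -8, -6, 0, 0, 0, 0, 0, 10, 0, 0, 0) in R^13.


Non-zero entries: [(2, -8), (3, -6), (9, 10)]
Absolute values: [8, 6, 10]
||x||_1 = sum = 24.

24


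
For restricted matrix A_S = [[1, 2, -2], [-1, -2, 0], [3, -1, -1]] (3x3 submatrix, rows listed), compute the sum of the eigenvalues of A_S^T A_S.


Sum of eigenvalues of A_S^T A_S = trace(A_S^T A_S) = sum of squared column norms of A_S.
A_S^T A_S diagonal: [11, 9, 5].
trace = 11 + 9 + 5 = 25.

25


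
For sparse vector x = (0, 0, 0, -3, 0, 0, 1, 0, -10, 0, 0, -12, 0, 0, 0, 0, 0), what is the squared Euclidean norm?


Non-zero entries: [(3, -3), (6, 1), (8, -10), (11, -12)]
Squares: [9, 1, 100, 144]
||x||_2^2 = sum = 254.

254


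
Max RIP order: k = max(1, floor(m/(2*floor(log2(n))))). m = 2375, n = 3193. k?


floor(log2(3193)) = 11.
2*11 = 22.
m/(2*floor(log2(n))) = 2375/22 ≈ 107.9545.
floor = 107.
k = max(1, 107) = 107.

107


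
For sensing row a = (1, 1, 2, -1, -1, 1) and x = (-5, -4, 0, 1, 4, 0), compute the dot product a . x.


Non-zero terms: ['1*-5', '1*-4', '-1*1', '-1*4']
Products: [-5, -4, -1, -4]
y = sum = -14.

-14


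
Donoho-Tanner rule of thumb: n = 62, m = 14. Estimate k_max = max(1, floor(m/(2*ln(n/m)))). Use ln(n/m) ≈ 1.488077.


n/m = 62/14 = 31/7.
ln(n/m) ≈ 1.488077.
2*ln(n/m) ≈ 2.976154.
m/(2*ln(n/m)) ≈ 14/2.976154 ≈ 4.7041.
floor = 4.
k_max = max(1, 4) = 4.

4


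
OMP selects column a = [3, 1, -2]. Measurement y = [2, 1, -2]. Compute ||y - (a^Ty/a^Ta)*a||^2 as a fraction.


a^T a = 14.
a^T y = 11.
coeff = 11/14 = 11/14.
||r||^2 = 5/14.

5/14


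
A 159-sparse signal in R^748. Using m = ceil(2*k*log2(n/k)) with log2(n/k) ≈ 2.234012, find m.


log2(n/k) = log2(748/159) ≈ 2.234012.
2*k*log2(n/k) ≈ 2*159*2.234012 = 710.415816.
m = ceil(710.415816) = 711.

711


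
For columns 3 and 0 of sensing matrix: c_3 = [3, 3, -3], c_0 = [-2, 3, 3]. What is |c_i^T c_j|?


Inner product: 3*-2 + 3*3 + -3*3
Products: [-6, 9, -9]
Sum = -6.
|dot| = 6.

6


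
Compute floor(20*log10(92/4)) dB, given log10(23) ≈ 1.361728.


||x||/||e|| = 92/4 = 23.
log10(23) ≈ 1.361728.
20*log10(||x||/||e||) ≈ 20*1.361728 = 27.23456.
floor(27.23456) = 27.

27


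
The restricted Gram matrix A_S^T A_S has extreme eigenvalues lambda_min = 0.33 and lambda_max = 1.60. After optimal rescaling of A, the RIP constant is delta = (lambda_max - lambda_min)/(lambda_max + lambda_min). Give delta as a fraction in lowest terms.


lambda_max - lambda_min = 1.60 - 0.33 = 1.27.
lambda_max + lambda_min = 1.60 + 0.33 = 1.93.
delta = 1.27/1.93 = 127/193.

127/193


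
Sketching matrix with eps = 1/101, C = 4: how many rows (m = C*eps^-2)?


1/eps = 101.
(1/eps)^2 = 10201.
m = 4*10201 = 40804.

40804


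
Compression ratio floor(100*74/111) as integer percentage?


100*m/n = 100*74/111 ≈ 66.6667.
floor = 66.

66


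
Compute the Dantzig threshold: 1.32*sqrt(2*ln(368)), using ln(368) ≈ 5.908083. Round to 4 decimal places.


ln(368) ≈ 5.908083.
2*ln(n) ≈ 11.816166.
sqrt(2*ln(n)) ≈ sqrt(11.816166) ≈ 3.437465.
threshold ≈ 1.32*3.437465 = 4.5374538 ≈ 4.5375.

4.5375


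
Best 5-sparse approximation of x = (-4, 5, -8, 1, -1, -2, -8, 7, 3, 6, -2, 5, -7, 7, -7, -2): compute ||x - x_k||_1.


Sorted |x_i| descending: [8, 8, 7, 7, 7, 7, 6, 5, 5, 4, 3, 2, 2, 2, 1, 1]
Keep top 5: [8, 8, 7, 7, 7]
Tail entries: [7, 6, 5, 5, 4, 3, 2, 2, 2, 1, 1]
L1 error = sum of tail = 38.

38


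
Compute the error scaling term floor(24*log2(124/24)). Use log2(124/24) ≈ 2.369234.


log2(n/k) = log2(124/24) ≈ 2.369234.
k*log2(n/k) ≈ 24*2.369234 = 56.861616.
floor(56.861616) = 56.

56


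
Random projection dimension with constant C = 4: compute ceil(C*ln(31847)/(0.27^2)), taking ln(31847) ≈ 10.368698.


ln(31847) ≈ 10.368698.
eps^2 = 0.27^2 = 0.0729.
C*ln(N)/eps^2 ≈ 4*10.368698/0.0729 ≈ 568.9272.
m = ceil(568.9272) = 569.

569


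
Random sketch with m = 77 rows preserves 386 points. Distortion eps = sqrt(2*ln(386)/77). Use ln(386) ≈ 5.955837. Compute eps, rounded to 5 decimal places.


ln(386) ≈ 5.955837.
2*ln(N)/m ≈ 2*5.955837/77 ≈ 0.15469706.
eps = sqrt(0.15469706) ≈ 0.3933155 ≈ 0.39332.

0.39332


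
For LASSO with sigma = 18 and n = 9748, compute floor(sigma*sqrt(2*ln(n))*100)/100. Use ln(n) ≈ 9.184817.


ln(9748) ≈ 9.184817.
2*ln(n) ≈ 18.369634.
sqrt(2*ln(n)) ≈ sqrt(18.369634) ≈ 4.285981.
lambda ≈ 18*4.285981 = 77.147658.
floor(lambda*100)/100 = 77.14.

77.14


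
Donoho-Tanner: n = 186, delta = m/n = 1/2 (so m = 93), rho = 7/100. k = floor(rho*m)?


m = 1/2*186 = 93.
rho = 7/100.
rho*m = 7/100*93 = 6.51.
k = floor(6.51) = 6.

6


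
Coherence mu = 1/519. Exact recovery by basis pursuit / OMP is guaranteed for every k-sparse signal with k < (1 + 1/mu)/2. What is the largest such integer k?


1/mu = 519.
1 + 1/mu = 520.
(1 + 1/mu)/2 = 260 is an integer and the inequality is strict, so k_max = 260 - 1 = 259.

259


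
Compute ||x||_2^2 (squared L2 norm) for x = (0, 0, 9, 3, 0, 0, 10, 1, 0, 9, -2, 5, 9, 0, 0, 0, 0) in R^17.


Non-zero entries: [(2, 9), (3, 3), (6, 10), (7, 1), (9, 9), (10, -2), (11, 5), (12, 9)]
Squares: [81, 9, 100, 1, 81, 4, 25, 81]
||x||_2^2 = sum = 382.

382


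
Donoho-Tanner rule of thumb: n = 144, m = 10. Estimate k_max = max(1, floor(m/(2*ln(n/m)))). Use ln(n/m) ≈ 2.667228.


n/m = 144/10 = 72/5.
ln(n/m) ≈ 2.667228.
2*ln(n/m) ≈ 5.334456.
m/(2*ln(n/m)) ≈ 10/5.334456 ≈ 1.8746.
floor = 1.
k_max = max(1, 1) = 1.

1


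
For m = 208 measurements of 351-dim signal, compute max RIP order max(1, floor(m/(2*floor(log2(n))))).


floor(log2(351)) = 8.
2*8 = 16.
m/(2*floor(log2(n))) = 208/16 ≈ 13.0.
floor = 13.
k = max(1, 13) = 13.

13


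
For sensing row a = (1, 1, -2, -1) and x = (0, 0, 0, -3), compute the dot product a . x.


Non-zero terms: ['-1*-3']
Products: [3]
y = sum = 3.

3


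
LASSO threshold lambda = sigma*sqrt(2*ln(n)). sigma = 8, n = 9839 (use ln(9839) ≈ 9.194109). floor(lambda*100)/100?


ln(9839) ≈ 9.194109.
2*ln(n) ≈ 18.388218.
sqrt(2*ln(n)) ≈ sqrt(18.388218) ≈ 4.288149.
lambda ≈ 8*4.288149 = 34.305192.
floor(lambda*100)/100 = 34.30.

34.30


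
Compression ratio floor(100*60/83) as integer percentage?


100*m/n = 100*60/83 ≈ 72.2892.
floor = 72.

72


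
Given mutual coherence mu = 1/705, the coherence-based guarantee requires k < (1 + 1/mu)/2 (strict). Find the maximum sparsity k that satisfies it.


1/mu = 705.
1 + 1/mu = 706.
(1 + 1/mu)/2 = 353 is an integer and the inequality is strict, so k_max = 353 - 1 = 352.

352


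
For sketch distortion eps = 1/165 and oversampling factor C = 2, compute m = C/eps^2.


1/eps = 165.
(1/eps)^2 = 27225.
m = 2*27225 = 54450.

54450


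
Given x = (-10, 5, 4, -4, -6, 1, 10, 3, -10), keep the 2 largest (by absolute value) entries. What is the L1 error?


Sorted |x_i| descending: [10, 10, 10, 6, 5, 4, 4, 3, 1]
Keep top 2: [10, 10]
Tail entries: [10, 6, 5, 4, 4, 3, 1]
L1 error = sum of tail = 33.

33


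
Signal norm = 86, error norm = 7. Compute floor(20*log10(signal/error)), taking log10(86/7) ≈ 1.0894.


||x||/||e|| = 86/7.
log10(86/7) ≈ 1.0894.
20*log10(||x||/||e||) ≈ 20*1.0894 = 21.788.
floor(21.788) = 21.

21


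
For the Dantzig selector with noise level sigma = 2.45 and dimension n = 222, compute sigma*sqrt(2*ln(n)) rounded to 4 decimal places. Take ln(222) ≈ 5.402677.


ln(222) ≈ 5.402677.
2*ln(n) ≈ 10.805354.
sqrt(2*ln(n)) ≈ sqrt(10.805354) ≈ 3.28715.
threshold ≈ 2.45*3.28715 = 8.0535175 ≈ 8.0535.

8.0535


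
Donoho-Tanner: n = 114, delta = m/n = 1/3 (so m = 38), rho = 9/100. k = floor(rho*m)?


m = 1/3*114 = 38.
rho = 9/100.
rho*m = 9/100*38 = 3.42.
k = floor(3.42) = 3.

3


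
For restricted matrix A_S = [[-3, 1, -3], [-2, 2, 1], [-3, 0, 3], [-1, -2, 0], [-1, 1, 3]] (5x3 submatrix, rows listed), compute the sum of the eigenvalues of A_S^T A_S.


Sum of eigenvalues of A_S^T A_S = trace(A_S^T A_S) = sum of squared column norms of A_S.
A_S^T A_S diagonal: [24, 10, 28].
trace = 24 + 10 + 28 = 62.

62


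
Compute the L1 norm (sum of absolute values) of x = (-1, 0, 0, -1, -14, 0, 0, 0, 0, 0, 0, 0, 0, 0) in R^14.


Non-zero entries: [(0, -1), (3, -1), (4, -14)]
Absolute values: [1, 1, 14]
||x||_1 = sum = 16.

16


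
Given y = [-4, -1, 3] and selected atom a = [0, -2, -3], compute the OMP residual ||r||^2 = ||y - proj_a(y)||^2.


a^T a = 13.
a^T y = -7.
coeff = -7/13 = -7/13.
||r||^2 = 289/13.

289/13


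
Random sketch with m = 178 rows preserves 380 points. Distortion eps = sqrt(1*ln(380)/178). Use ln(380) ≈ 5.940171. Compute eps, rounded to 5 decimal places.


ln(380) ≈ 5.940171.
1*ln(N)/m ≈ 1*5.940171/178 ≈ 0.03337175.
eps = sqrt(0.03337175) ≈ 0.1826794 ≈ 0.18268.

0.18268


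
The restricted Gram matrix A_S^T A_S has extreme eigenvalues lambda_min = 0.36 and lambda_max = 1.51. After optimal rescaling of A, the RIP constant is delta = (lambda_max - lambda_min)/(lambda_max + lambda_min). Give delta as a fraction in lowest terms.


lambda_max - lambda_min = 1.51 - 0.36 = 1.15.
lambda_max + lambda_min = 1.51 + 0.36 = 1.87.
delta = 1.15/1.87 = 115/187.

115/187


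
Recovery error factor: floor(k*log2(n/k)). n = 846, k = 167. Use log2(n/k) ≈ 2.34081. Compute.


log2(n/k) = log2(846/167) ≈ 2.34081.
k*log2(n/k) ≈ 167*2.34081 = 390.91527.
floor(390.91527) = 390.

390


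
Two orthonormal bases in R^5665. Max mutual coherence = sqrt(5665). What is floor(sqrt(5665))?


75^2 = 5625 <= 5665 < 5776 = 76^2, so 75 <= sqrt(5665) < 76.
floor(sqrt(5665)) = 75.

75


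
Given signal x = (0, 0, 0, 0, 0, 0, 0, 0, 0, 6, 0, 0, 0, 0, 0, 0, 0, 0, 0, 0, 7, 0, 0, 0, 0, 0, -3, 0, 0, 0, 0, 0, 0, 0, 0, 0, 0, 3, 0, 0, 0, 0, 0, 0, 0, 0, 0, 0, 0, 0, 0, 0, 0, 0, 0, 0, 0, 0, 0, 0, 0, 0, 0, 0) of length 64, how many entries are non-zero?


Non-zero positions: [9, 20, 26, 37].
Sparsity = 4.

4


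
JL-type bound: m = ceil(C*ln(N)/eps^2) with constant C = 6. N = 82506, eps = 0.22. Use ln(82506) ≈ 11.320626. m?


ln(82506) ≈ 11.320626.
eps^2 = 0.22^2 = 0.0484.
C*ln(N)/eps^2 ≈ 6*11.320626/0.0484 ≈ 1403.3834.
m = ceil(1403.3834) = 1404.

1404


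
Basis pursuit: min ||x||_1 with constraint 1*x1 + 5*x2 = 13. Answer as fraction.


Axis intercepts:
  x1 = 13, x2 = 0: L1 = 13
  x1 = 0, x2 = 13/5: L1 = 13/5
x* = (0, 13/5)
||x*||_1 = 13/5.

13/5


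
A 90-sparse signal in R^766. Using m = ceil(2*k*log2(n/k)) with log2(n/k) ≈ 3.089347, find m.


log2(n/k) = log2(766/90) ≈ 3.089347.
2*k*log2(n/k) ≈ 2*90*3.089347 = 556.08246.
m = ceil(556.08246) = 557.

557


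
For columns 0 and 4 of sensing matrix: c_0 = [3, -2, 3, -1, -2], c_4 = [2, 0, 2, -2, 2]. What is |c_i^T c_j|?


Inner product: 3*2 + -2*0 + 3*2 + -1*-2 + -2*2
Products: [6, 0, 6, 2, -4]
Sum = 10.
|dot| = 10.

10


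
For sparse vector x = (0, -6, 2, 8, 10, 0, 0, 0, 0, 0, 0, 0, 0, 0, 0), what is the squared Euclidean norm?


Non-zero entries: [(1, -6), (2, 2), (3, 8), (4, 10)]
Squares: [36, 4, 64, 100]
||x||_2^2 = sum = 204.

204


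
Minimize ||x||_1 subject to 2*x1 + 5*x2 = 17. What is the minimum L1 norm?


Axis intercepts:
  x1 = 17/2, x2 = 0: L1 = 17/2
  x1 = 0, x2 = 17/5: L1 = 17/5
x* = (0, 17/5)
||x*||_1 = 17/5.

17/5


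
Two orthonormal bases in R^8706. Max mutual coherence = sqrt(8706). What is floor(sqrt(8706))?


93^2 = 8649 <= 8706 < 8836 = 94^2, so 93 <= sqrt(8706) < 94.
floor(sqrt(8706)) = 93.

93


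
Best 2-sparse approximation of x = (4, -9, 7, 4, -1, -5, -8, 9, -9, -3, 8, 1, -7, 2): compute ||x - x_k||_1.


Sorted |x_i| descending: [9, 9, 9, 8, 8, 7, 7, 5, 4, 4, 3, 2, 1, 1]
Keep top 2: [9, 9]
Tail entries: [9, 8, 8, 7, 7, 5, 4, 4, 3, 2, 1, 1]
L1 error = sum of tail = 59.

59


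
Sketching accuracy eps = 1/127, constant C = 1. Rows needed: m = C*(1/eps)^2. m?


1/eps = 127.
(1/eps)^2 = 16129.
m = 1*16129 = 16129.

16129


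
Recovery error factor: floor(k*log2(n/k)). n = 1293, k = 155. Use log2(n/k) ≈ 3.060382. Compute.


log2(n/k) = log2(1293/155) ≈ 3.060382.
k*log2(n/k) ≈ 155*3.060382 = 474.35921.
floor(474.35921) = 474.

474


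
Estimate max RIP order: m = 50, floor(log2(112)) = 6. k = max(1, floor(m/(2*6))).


floor(log2(112)) = 6.
2*6 = 12.
m/(2*floor(log2(n))) = 50/12 ≈ 4.1667.
floor = 4.
k = max(1, 4) = 4.

4


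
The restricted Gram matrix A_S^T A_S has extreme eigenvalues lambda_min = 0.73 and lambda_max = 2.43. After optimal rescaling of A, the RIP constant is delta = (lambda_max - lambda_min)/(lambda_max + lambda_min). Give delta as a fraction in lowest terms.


lambda_max - lambda_min = 2.43 - 0.73 = 1.70.
lambda_max + lambda_min = 2.43 + 0.73 = 3.16.
delta = 1.70/3.16 = 170/316 = 85/158.

85/158


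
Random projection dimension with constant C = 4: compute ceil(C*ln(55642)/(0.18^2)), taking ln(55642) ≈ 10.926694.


ln(55642) ≈ 10.926694.
eps^2 = 0.18^2 = 0.0324.
C*ln(N)/eps^2 ≈ 4*10.926694/0.0324 ≈ 1348.9746.
m = ceil(1348.9746) = 1349.

1349


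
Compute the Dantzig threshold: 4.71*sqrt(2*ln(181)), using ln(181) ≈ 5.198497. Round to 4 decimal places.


ln(181) ≈ 5.198497.
2*ln(n) ≈ 10.396994.
sqrt(2*ln(n)) ≈ sqrt(10.396994) ≈ 3.224437.
threshold ≈ 4.71*3.224437 = 15.18709827 ≈ 15.1871.

15.1871


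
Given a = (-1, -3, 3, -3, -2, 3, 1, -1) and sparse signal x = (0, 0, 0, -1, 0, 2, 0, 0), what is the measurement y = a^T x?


Non-zero terms: ['-3*-1', '3*2']
Products: [3, 6]
y = sum = 9.

9


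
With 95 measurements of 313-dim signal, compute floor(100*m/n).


100*m/n = 100*95/313 ≈ 30.3514.
floor = 30.

30


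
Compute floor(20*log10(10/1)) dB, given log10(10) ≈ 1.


||x||/||e|| = 10/1 = 10.
log10(10) ≈ 1.
20*log10(||x||/||e||) ≈ 20*1 = 20.
floor(20) = 20.

20


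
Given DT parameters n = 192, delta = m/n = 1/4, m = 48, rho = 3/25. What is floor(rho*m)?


m = 1/4*192 = 48.
rho = 3/25.
rho*m = 3/25*48 = 5.76.
k = floor(5.76) = 5.

5


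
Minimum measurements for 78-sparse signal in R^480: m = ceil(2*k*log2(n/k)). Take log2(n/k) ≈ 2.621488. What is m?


log2(n/k) = log2(480/78) ≈ 2.621488.
2*k*log2(n/k) ≈ 2*78*2.621488 = 408.952128.
m = ceil(408.952128) = 409.

409


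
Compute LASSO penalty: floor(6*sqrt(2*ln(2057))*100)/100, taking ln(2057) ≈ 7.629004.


ln(2057) ≈ 7.629004.
2*ln(n) ≈ 15.258008.
sqrt(2*ln(n)) ≈ sqrt(15.258008) ≈ 3.90615.
lambda ≈ 6*3.90615 = 23.4369.
floor(lambda*100)/100 = 23.43.

23.43


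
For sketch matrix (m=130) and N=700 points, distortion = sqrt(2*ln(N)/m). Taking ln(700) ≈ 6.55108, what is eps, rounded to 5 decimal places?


ln(700) ≈ 6.55108.
2*ln(N)/m ≈ 2*6.55108/130 ≈ 0.10078585.
eps = sqrt(0.10078585) ≈ 0.3174679 ≈ 0.31747.

0.31747


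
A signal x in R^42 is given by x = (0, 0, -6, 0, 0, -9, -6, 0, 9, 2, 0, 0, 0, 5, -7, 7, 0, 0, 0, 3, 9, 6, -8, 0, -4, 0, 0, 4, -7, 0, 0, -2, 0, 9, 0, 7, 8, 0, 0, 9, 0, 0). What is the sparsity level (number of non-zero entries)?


Non-zero positions: [2, 5, 6, 8, 9, 13, 14, 15, 19, 20, 21, 22, 24, 27, 28, 31, 33, 35, 36, 39].
Sparsity = 20.

20


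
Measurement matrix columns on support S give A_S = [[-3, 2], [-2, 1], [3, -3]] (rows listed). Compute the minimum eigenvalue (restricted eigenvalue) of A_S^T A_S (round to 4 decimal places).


A_S^T A_S = [[22, -17], [-17, 14]].
trace = 36.
det = 19.
disc = trace^2 - 4*det = 1296 - 4*19 = 1220.
sqrt(1220) ≈ 34.928498.
lam_min = (36 - sqrt(1220))/2 ≈ (36 - 34.928498)/2 = 0.535751 ≈ 0.5358.

0.5358


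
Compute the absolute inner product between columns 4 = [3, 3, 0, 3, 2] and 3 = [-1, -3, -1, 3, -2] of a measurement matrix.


Inner product: 3*-1 + 3*-3 + 0*-1 + 3*3 + 2*-2
Products: [-3, -9, 0, 9, -4]
Sum = -7.
|dot| = 7.

7


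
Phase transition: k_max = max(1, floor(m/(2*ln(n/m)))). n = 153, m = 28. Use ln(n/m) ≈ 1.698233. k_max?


n/m = 153/28.
ln(n/m) ≈ 1.698233.
2*ln(n/m) ≈ 3.396466.
m/(2*ln(n/m)) ≈ 28/3.396466 ≈ 8.2439.
floor = 8.
k_max = max(1, 8) = 8.

8


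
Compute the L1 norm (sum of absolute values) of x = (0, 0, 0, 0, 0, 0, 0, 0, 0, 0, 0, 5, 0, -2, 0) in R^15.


Non-zero entries: [(11, 5), (13, -2)]
Absolute values: [5, 2]
||x||_1 = sum = 7.

7


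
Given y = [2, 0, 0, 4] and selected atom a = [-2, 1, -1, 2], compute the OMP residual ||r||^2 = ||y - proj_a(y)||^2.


a^T a = 10.
a^T y = 4.
coeff = 4/10 = 2/5.
||r||^2 = 92/5.

92/5


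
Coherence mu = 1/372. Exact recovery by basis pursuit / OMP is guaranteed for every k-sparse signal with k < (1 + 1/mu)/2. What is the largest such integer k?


1/mu = 372.
1 + 1/mu = 373.
(1 + 1/mu)/2 = 186.5 is not an integer, so k_max = floor(186.5) = 186.

186


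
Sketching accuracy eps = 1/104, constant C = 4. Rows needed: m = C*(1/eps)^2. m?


1/eps = 104.
(1/eps)^2 = 10816.
m = 4*10816 = 43264.

43264


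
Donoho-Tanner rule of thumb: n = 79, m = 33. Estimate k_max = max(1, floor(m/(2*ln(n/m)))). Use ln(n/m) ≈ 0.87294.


n/m = 79/33.
ln(n/m) ≈ 0.87294.
2*ln(n/m) ≈ 1.74588.
m/(2*ln(n/m)) ≈ 33/1.74588 ≈ 18.9016.
floor = 18.
k_max = max(1, 18) = 18.

18


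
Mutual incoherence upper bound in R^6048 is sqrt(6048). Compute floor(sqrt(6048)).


77^2 = 5929 <= 6048 < 6084 = 78^2, so 77 <= sqrt(6048) < 78.
floor(sqrt(6048)) = 77.

77


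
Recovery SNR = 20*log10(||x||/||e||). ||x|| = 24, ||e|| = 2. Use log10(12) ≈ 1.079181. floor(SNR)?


||x||/||e|| = 24/2 = 12.
log10(12) ≈ 1.079181.
20*log10(||x||/||e||) ≈ 20*1.079181 = 21.58362.
floor(21.58362) = 21.

21


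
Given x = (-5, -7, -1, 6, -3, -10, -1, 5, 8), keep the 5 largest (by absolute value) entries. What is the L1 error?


Sorted |x_i| descending: [10, 8, 7, 6, 5, 5, 3, 1, 1]
Keep top 5: [10, 8, 7, 6, 5]
Tail entries: [5, 3, 1, 1]
L1 error = sum of tail = 10.

10


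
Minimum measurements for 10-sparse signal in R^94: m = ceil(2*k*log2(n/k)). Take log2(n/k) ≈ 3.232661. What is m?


log2(n/k) = log2(94/10) ≈ 3.232661.
2*k*log2(n/k) ≈ 2*10*3.232661 = 64.65322.
m = ceil(64.65322) = 65.

65


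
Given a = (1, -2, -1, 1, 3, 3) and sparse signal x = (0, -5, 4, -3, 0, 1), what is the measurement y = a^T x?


Non-zero terms: ['-2*-5', '-1*4', '1*-3', '3*1']
Products: [10, -4, -3, 3]
y = sum = 6.

6


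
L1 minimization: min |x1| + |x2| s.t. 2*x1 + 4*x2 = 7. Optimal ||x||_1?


Axis intercepts:
  x1 = 7/2, x2 = 0: L1 = 7/2
  x1 = 0, x2 = 7/4: L1 = 7/4
x* = (0, 7/4)
||x*||_1 = 7/4.

7/4


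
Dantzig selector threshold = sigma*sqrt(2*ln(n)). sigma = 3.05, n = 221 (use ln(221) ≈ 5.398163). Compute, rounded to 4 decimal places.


ln(221) ≈ 5.398163.
2*ln(n) ≈ 10.796326.
sqrt(2*ln(n)) ≈ sqrt(10.796326) ≈ 3.285776.
threshold ≈ 3.05*3.285776 = 10.0216168 ≈ 10.0216.

10.0216


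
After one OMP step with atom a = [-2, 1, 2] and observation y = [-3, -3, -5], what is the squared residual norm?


a^T a = 9.
a^T y = -7.
coeff = -7/9 = -7/9.
||r||^2 = 338/9.

338/9


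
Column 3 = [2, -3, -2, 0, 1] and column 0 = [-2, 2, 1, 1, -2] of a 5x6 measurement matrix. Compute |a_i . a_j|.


Inner product: 2*-2 + -3*2 + -2*1 + 0*1 + 1*-2
Products: [-4, -6, -2, 0, -2]
Sum = -14.
|dot| = 14.

14


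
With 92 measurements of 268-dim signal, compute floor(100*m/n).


100*m/n = 100*92/268 ≈ 34.3284.
floor = 34.

34


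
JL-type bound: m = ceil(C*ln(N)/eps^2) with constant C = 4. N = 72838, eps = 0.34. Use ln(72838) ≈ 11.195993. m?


ln(72838) ≈ 11.195993.
eps^2 = 0.34^2 = 0.1156.
C*ln(N)/eps^2 ≈ 4*11.195993/0.1156 ≈ 387.4046.
m = ceil(387.4046) = 388.

388


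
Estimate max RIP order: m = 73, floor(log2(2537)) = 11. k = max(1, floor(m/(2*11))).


floor(log2(2537)) = 11.
2*11 = 22.
m/(2*floor(log2(n))) = 73/22 ≈ 3.3182.
floor = 3.
k = max(1, 3) = 3.

3


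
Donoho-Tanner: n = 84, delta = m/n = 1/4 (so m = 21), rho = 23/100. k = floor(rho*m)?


m = 1/4*84 = 21.
rho = 23/100.
rho*m = 23/100*21 = 4.83.
k = floor(4.83) = 4.

4
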